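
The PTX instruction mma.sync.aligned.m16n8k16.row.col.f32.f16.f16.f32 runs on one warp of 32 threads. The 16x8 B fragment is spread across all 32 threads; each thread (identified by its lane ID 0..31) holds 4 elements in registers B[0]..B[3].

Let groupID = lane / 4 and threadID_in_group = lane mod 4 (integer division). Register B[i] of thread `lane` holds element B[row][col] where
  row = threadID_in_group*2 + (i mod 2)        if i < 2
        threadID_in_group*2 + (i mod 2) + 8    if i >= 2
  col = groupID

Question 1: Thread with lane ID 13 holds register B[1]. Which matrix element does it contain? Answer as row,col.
3,3

13: grp=3,tig=1
[1] (1*2+1+0,3) = (3,3)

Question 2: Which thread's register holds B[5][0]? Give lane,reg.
2,1

c=0->g=0  r=5->rb=0,t=2,b0=1
L=0*4+2=2  i=0*2+1=1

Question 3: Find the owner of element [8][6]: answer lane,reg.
c:6=>grp=6  r:8=>rB=1,tig=0,lo=0
L=6*4+0=24  i=1*2+0=2

24,2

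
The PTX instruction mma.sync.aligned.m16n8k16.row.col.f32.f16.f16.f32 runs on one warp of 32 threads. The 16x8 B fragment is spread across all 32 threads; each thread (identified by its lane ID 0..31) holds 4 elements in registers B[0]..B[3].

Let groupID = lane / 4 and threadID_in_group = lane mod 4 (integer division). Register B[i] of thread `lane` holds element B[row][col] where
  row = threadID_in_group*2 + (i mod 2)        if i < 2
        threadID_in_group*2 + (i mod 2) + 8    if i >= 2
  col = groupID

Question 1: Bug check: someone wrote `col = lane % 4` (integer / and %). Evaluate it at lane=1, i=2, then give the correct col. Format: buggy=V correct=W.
`lane % 4`[1,2]->1
lane 1->1/4=0, 1 mod 4=1
i=2  r:2·1+0+8->10  c:0
col: 1 vs 0

buggy=1 correct=0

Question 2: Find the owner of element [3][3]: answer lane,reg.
c=3⇒gr=3  r=3⇒Rb=0,th=1,odd=1
L=3*4+1=13  i=0*2+1=1

13,1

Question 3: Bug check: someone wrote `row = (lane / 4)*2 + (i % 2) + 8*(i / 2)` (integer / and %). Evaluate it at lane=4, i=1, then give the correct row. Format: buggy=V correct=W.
`(lane / 4)*2 + (i % 2) + 8*(i / 2)`[4,1]->3
L=4->g=4>>2=1, t=4&3=0
[1]->row 0·2+1+0=1  col g=1
row: 3 vs 1

buggy=3 correct=1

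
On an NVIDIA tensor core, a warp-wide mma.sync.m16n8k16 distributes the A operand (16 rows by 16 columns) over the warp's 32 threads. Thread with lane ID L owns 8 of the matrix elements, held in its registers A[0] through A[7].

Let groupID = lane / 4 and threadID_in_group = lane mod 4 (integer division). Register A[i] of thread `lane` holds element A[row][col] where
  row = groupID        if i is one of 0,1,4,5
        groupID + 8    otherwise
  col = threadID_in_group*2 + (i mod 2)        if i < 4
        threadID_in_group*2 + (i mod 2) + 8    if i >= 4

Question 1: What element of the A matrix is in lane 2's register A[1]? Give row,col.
lane 2: gr=0 (2/4), th=2 (2%4)
i=1: r=0+0=0, c=2*2+1+0=5

0,5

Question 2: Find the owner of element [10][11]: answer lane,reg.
9,7

r=10⇒gr=2,Rb=1  c=11⇒Cb=1,th=1,odd=1
L=2*4+1=9  i=1*4+1*2+1=7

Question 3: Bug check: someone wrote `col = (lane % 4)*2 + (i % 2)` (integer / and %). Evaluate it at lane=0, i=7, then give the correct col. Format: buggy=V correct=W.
buggy=1 correct=9

`(lane % 4)*2 + (i % 2)`[0,7]⇒1
L=0⇒gr=0>>2=0, th=0&3=0
[7]⇒row 0+8=8  col 0·2+1+8=9
col: 1 vs 9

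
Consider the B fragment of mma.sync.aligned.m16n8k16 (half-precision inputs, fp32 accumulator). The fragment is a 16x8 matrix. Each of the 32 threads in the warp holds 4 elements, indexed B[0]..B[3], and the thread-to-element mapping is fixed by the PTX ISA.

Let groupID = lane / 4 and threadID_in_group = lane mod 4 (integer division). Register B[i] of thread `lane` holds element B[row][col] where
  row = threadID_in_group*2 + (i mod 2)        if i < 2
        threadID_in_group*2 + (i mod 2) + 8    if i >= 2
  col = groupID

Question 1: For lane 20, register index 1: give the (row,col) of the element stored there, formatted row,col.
lane 20: gr=5 (20/4), th=0 (20%4)
i=1: r=0*2+1+0=1, c=gr=5

1,5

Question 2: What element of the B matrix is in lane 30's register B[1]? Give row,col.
5,7

30: G=7,T=2
[1] (2*2+1+0,7) = (5,7)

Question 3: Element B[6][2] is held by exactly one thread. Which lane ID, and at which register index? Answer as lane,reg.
11,0

c=2⇒gr=2  r=6⇒Rb=0,th=3,odd=0
L=2*4+3=11  i=0*2+0=0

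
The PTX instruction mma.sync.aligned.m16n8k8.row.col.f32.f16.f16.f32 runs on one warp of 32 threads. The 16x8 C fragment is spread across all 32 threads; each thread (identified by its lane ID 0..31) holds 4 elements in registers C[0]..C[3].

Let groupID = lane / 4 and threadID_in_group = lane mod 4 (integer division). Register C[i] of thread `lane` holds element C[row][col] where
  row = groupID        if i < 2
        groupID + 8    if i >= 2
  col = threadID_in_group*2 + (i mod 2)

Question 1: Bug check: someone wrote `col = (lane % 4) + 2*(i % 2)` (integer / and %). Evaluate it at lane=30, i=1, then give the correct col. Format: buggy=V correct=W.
`(lane % 4) + 2*(i % 2)`[30,1]⇒4
30: gr=7,th=2
[1] (7+0,2*2+1) = (7,5)
col: 4 vs 5

buggy=4 correct=5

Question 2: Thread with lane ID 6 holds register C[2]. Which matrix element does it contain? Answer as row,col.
9,4

6: G=1,T=2
[2] (1+8,2*2+0) = (9,4)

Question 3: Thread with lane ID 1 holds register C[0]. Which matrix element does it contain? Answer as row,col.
0,2

lane 1=>1/4=0, 1 mod 4=1
i=0  r:0+0=>0  c:2·1+0=>2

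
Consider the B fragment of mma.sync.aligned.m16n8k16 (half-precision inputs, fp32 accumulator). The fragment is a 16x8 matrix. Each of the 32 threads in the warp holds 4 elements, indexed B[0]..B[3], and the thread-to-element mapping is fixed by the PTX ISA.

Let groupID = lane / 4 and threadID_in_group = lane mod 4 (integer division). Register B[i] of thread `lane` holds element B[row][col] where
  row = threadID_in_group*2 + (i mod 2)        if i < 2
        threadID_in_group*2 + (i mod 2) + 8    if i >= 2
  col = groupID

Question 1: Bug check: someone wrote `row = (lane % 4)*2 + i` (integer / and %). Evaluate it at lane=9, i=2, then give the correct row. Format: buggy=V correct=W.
buggy=4 correct=10

`(lane % 4)*2 + i`[9,2]⇒4
L=9⇒gr=9>>2=2, th=9&3=1
[2]⇒row 1·2+0+8=10  col gr=2
row: 4 vs 10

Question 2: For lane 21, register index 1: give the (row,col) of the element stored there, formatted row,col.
21: grp=5,tig=1
[1] (1*2+1+0,5) = (3,5)

3,5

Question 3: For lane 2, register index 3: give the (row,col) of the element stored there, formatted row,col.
lane 2->2/4=0, 2 mod 4=2
i=3  r:2·2+1+8->13  c:0

13,0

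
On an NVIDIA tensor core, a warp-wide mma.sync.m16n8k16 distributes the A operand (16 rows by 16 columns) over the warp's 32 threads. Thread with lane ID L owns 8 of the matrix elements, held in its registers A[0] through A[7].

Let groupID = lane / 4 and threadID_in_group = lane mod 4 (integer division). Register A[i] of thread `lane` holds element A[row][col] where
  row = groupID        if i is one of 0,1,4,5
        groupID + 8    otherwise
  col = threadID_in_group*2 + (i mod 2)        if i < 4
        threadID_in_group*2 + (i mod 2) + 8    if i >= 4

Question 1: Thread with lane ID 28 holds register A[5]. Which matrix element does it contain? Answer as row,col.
7,9

L=28⇒gr=28>>2=7, th=28&3=0
[5]⇒row 7+0=7  col 0·2+1+8=9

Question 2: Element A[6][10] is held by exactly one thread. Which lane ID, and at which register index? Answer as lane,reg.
25,4

r=6->g=6,rb=0  c=10->cb=1,t=1,b0=0
L=6*4+1=25  i=1*4+0*2+0=4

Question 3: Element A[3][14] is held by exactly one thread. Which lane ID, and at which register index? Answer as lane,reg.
15,4

r:3=>grp=3,rB=0  c:14=>cB=1,tig=3,lo=0
L=3*4+3=15  i=1*4+0*2+0=4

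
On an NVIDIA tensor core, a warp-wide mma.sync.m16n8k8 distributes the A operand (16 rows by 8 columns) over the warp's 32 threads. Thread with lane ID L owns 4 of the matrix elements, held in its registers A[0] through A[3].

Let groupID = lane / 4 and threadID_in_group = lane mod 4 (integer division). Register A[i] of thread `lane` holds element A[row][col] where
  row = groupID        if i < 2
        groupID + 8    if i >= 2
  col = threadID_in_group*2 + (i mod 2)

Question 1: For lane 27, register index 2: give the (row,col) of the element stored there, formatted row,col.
14,6

L=27⇒gr=27>>2=6, th=27&3=3
[2]⇒row 6+8=14  col 3·2+0=6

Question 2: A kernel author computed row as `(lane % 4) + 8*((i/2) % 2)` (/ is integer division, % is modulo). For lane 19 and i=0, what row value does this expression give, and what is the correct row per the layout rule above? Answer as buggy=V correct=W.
buggy=3 correct=4

`(lane % 4) + 8*((i/2) % 2)`[19,0]=>3
L=19=>grp=19>>2=4, tig=19&3=3
[0]=>row 4+0=4  col 3·2+0=6
row: 3 vs 4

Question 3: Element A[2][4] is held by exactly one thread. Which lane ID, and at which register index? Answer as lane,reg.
r=2→G=2,rhi=0  c=4→T=2,p=0
L=2*4+2=10  i=0*2+0=0

10,0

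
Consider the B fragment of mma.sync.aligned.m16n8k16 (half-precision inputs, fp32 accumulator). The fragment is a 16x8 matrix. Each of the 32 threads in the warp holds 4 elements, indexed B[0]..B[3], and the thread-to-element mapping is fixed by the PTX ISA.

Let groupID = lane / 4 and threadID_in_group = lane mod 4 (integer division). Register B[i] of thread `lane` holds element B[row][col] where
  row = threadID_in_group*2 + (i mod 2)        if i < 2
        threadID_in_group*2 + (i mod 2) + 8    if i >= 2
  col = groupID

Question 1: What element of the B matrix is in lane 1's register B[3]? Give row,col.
11,0

1: G=0,T=1
[3] (1*2+1+8,0) = (11,0)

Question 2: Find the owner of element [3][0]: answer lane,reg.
1,1

c:0=>grp=0  r:3=>rB=0,tig=1,lo=1
L=0*4+1=1  i=0*2+1=1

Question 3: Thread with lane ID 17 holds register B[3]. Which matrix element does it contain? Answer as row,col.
11,4

L=17->gid=17>>2=4, tid=17&3=1
[3]->row 1·2+1+8=11  col gid=4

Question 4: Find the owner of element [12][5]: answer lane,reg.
c=5->g=5  r=12->rb=1,t=2,b0=0
L=5*4+2=22  i=1*2+0=2

22,2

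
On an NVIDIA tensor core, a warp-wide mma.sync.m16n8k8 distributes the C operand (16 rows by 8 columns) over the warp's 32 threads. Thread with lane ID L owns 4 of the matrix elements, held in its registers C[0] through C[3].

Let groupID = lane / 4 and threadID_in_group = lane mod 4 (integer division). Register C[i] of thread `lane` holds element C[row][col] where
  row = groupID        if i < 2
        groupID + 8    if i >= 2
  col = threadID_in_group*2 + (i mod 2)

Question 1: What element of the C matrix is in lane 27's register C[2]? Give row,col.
lane 27: gid=6 (27/4), tid=3 (27%4)
i=2: r=6+8=14, c=3*2+0=6

14,6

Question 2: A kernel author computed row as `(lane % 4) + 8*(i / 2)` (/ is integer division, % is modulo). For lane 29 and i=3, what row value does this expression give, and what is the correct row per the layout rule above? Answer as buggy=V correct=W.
buggy=9 correct=15

`(lane % 4) + 8*(i / 2)`[29,3]⇒9
lane 29: gr=7 (29/4), th=1 (29%4)
i=3: r=7+8=15, c=1*2+1=3
row: 9 vs 15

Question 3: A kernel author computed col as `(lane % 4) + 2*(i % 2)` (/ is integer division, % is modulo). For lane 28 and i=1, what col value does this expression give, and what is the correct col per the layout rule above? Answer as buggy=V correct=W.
buggy=2 correct=1

`(lane % 4) + 2*(i % 2)`[28,1]->2
28: gid=7,tid=0
[1] (7+0,0*2+1) = (7,1)
col: 2 vs 1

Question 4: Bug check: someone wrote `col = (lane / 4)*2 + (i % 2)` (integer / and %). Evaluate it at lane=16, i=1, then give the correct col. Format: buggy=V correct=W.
buggy=9 correct=1

`(lane / 4)*2 + (i % 2)`[16,1]=>9
lane 16=>16/4=4, 16 mod 4=0
i=1  r:4+0=>4  c:2·0+1=>1
col: 9 vs 1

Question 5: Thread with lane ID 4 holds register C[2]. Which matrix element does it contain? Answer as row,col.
4: G=1,T=0
[2] (1+8,0*2+0) = (9,0)

9,0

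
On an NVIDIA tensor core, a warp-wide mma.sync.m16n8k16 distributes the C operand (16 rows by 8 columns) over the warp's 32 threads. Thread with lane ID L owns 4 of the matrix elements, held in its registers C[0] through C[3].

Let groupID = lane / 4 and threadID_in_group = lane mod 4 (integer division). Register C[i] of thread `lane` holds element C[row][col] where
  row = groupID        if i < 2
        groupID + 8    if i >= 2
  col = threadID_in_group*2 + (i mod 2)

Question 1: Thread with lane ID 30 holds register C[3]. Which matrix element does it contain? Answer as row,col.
15,5

L=30→G=30>>2=7, T=30&3=2
[3]→row 7+8=15  col 2·2+1=5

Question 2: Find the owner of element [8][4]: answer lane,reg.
2,2

r=8->g=0,rb=1  c=4->t=2,b0=0
L=0*4+2=2  i=1*2+0=2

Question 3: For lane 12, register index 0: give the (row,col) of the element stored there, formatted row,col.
3,0

L=12->gid=12>>2=3, tid=12&3=0
[0]->row 3+0=3  col 0·2+0=0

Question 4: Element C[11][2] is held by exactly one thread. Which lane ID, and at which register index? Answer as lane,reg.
13,2

r=11⇒gr=3,Rb=1  c=2⇒th=1,odd=0
L=3*4+1=13  i=1*2+0=2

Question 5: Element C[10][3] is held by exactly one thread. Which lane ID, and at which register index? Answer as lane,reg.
r:10=>grp=2,rB=1  c:3=>tig=1,lo=1
L=2*4+1=9  i=1*2+1=3

9,3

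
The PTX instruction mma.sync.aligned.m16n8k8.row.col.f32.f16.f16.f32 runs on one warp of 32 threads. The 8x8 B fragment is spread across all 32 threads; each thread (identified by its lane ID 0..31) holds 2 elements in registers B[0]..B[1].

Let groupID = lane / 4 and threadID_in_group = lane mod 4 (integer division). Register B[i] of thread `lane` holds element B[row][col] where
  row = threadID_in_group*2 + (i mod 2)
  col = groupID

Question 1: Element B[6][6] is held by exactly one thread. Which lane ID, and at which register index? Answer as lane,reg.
27,0

c=6⇒gr=6  r=6⇒th=3,odd=0
L=6*4+3=27  i=0=0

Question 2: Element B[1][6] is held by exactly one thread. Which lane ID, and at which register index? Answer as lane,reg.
24,1

c=6→G=6  r=1→T=0,p=1
L=6*4+0=24  i=1=1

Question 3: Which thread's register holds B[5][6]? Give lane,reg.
c=6→G=6  r=5→T=2,p=1
L=6*4+2=26  i=1=1

26,1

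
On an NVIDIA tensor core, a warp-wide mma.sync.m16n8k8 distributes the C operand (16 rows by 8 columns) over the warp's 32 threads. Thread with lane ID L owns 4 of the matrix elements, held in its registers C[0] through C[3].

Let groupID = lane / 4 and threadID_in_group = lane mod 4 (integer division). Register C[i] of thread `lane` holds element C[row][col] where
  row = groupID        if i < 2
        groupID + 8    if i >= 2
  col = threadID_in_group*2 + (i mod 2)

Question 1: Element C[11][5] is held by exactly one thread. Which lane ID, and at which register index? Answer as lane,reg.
14,3

r: 11->gid=3,r8=1  c: 5->tid=2,i&1=1
L=3*4+2=14  i=1*2+1=3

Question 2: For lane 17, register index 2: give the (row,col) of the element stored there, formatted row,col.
12,2

lane 17: G=4 (17/4), T=1 (17%4)
i=2: r=4+8=12, c=1*2+0=2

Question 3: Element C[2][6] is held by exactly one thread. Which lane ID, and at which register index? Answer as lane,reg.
11,0

r=2→G=2,rhi=0  c=6→T=3,p=0
L=2*4+3=11  i=0*2+0=0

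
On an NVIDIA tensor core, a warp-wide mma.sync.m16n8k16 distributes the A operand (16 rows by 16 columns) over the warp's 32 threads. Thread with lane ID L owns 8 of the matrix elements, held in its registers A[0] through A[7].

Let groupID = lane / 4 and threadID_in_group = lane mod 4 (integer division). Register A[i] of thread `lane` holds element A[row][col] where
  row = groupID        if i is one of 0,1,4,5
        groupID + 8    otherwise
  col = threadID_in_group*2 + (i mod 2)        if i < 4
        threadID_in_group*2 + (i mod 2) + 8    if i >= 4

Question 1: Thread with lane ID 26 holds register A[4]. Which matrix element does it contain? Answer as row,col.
6,12

26: grp=6,tig=2
[4] (6+0,2*2+0+8) = (6,12)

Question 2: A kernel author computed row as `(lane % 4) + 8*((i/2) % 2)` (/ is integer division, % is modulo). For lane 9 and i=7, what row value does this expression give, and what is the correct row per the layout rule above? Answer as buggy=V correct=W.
buggy=9 correct=10

`(lane % 4) + 8*((i/2) % 2)`[9,7]=>9
L=9=>grp=9>>2=2, tig=9&3=1
[7]=>row 2+8=10  col 1·2+1+8=11
row: 9 vs 10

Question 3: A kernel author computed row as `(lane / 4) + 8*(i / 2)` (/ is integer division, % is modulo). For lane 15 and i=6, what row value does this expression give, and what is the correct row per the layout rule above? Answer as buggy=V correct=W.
`(lane / 4) + 8*(i / 2)`[15,6]→27
lane 15→15/4=3, 15 mod 4=3
i=6  r:3+8→11  c:2·3+0+8→14
row: 27 vs 11

buggy=27 correct=11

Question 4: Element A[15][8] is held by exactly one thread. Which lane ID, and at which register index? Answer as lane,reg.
r:15=>grp=7,rB=1  c:8=>cB=1,tig=0,lo=0
L=7*4+0=28  i=1*4+1*2+0=6

28,6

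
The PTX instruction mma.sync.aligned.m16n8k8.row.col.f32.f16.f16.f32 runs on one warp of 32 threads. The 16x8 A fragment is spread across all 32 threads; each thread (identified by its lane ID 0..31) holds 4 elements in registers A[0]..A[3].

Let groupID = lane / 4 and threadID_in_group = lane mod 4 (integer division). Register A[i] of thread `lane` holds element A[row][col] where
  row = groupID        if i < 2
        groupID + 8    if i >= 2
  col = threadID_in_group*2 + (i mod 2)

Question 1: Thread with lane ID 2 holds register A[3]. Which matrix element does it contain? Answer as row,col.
8,5

lane 2: grp=0 (2/4), tig=2 (2%4)
i=3: r=0+8=8, c=2*2+1=5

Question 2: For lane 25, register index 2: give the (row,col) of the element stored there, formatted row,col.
25: gr=6,th=1
[2] (6+8,1*2+0) = (14,2)

14,2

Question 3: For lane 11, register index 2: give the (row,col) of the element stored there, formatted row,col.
10,6

11: grp=2,tig=3
[2] (2+8,3*2+0) = (10,6)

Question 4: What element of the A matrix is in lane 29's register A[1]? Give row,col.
29: gr=7,th=1
[1] (7+0,1*2+1) = (7,3)

7,3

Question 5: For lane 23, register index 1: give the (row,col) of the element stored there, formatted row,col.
5,7

L=23⇒gr=23>>2=5, th=23&3=3
[1]⇒row 5+0=5  col 3·2+1=7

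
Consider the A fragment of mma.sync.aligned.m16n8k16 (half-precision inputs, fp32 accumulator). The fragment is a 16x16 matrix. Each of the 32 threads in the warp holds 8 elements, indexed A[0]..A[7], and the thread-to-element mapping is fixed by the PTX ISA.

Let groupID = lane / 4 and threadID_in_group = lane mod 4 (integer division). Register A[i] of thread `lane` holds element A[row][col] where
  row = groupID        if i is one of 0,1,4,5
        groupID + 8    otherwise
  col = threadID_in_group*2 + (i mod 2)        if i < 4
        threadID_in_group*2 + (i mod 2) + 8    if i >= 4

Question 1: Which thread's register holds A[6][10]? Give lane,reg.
r=6⇒gr=6,Rb=0  c=10⇒Cb=1,th=1,odd=0
L=6*4+1=25  i=1*4+0*2+0=4

25,4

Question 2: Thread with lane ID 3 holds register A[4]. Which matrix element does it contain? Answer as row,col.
3: gr=0,th=3
[4] (0+0,3*2+0+8) = (0,14)

0,14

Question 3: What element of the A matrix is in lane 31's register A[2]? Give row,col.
lane 31: grp=7 (31/4), tig=3 (31%4)
i=2: r=7+8=15, c=3*2+0+0=6

15,6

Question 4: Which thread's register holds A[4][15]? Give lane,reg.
19,5

r=4->g=4,rb=0  c=15->cb=1,t=3,b0=1
L=4*4+3=19  i=1*4+0*2+1=5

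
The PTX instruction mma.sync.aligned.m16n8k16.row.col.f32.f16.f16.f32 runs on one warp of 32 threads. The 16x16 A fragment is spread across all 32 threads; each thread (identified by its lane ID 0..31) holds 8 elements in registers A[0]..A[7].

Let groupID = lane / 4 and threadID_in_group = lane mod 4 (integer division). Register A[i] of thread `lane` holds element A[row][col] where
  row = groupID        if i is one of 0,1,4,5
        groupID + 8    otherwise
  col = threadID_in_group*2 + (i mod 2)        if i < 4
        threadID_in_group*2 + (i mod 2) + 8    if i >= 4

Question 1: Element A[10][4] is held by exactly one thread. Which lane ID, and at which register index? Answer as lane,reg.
r=10→G=2,rhi=1  c=4→chi=0,T=2,p=0
L=2*4+2=10  i=0*4+1*2+0=2

10,2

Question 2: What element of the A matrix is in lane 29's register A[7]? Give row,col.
15,11

L=29→G=29>>2=7, T=29&3=1
[7]→row 7+8=15  col 1·2+1+8=11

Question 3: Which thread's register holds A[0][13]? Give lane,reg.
r=0⇒gr=0,Rb=0  c=13⇒Cb=1,th=2,odd=1
L=0*4+2=2  i=1*4+0*2+1=5

2,5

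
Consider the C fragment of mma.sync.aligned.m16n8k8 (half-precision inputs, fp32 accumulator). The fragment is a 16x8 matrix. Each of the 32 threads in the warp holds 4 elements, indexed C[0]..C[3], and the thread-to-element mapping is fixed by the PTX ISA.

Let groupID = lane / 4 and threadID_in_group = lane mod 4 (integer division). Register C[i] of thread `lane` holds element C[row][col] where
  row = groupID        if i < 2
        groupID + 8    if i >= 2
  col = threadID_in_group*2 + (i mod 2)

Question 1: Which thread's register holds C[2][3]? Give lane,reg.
r: 2->gid=2,r8=0  c: 3->tid=1,i&1=1
L=2*4+1=9  i=0*2+1=1

9,1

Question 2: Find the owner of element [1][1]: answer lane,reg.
r:1=>grp=1,rB=0  c:1=>tig=0,lo=1
L=1*4+0=4  i=0*2+1=1

4,1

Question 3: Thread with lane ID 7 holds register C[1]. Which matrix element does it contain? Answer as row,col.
1,7

lane 7: gr=1 (7/4), th=3 (7%4)
i=1: r=1+0=1, c=3*2+1=7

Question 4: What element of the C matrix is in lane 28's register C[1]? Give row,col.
lane 28: gr=7 (28/4), th=0 (28%4)
i=1: r=7+0=7, c=0*2+1=1

7,1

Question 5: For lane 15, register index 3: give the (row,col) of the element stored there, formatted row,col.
11,7

lane 15: gr=3 (15/4), th=3 (15%4)
i=3: r=3+8=11, c=3*2+1=7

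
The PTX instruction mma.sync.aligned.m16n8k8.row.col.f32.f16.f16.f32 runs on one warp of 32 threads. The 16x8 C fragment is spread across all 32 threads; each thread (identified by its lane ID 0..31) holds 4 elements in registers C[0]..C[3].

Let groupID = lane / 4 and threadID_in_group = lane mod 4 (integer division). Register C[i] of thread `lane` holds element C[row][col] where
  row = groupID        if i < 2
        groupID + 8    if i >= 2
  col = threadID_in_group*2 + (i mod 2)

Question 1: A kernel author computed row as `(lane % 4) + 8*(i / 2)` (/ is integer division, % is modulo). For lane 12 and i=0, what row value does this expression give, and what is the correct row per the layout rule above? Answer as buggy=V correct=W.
`(lane % 4) + 8*(i / 2)`[12,0]→0
lane 12→12/4=3, 12 mod 4=0
i=0  r:3+0→3  c:2·0+0→0
row: 0 vs 3

buggy=0 correct=3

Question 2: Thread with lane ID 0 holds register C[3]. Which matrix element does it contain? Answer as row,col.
8,1

lane 0: g=0 (0/4), t=0 (0%4)
i=3: r=0+8=8, c=0*2+1=1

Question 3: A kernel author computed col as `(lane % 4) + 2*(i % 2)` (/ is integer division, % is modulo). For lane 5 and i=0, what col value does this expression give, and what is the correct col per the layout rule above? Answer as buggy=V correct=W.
`(lane % 4) + 2*(i % 2)`[5,0]->1
L=5->gid=5>>2=1, tid=5&3=1
[0]->row 1+0=1  col 1·2+0=2
col: 1 vs 2

buggy=1 correct=2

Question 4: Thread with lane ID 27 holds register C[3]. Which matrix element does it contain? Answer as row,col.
14,7

lane 27⇒27/4=6, 27 mod 4=3
i=3  r:6+8⇒14  c:2·3+1⇒7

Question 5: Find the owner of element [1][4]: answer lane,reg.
6,0

r=1→G=1,rhi=0  c=4→T=2,p=0
L=1*4+2=6  i=0*2+0=0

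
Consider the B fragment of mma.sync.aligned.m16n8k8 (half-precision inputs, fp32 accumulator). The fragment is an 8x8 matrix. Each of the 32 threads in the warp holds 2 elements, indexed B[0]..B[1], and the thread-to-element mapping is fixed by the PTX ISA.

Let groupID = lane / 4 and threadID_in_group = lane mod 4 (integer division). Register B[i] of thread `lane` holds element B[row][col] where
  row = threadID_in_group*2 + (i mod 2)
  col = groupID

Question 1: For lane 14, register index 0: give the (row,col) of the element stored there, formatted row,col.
L=14→G=14>>2=3, T=14&3=2
[0]→row 2·2+0=4  col G=3

4,3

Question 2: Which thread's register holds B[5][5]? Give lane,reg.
c: 5->gid=5  r: 5->tid=2,i&1=1
L=5*4+2=22  i=1=1

22,1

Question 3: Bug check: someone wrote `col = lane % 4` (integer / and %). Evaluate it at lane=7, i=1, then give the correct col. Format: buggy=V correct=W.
`lane % 4`[7,1]⇒3
lane 7⇒7/4=1, 7 mod 4=3
i=1  r:2·3+1⇒7  c:1
col: 3 vs 1

buggy=3 correct=1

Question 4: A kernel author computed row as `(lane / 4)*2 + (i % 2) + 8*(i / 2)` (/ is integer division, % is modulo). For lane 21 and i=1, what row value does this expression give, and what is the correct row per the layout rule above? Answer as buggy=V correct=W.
buggy=11 correct=3

`(lane / 4)*2 + (i % 2) + 8*(i / 2)`[21,1]→11
L=21→G=21>>2=5, T=21&3=1
[1]→row 1·2+1=3  col G=5
row: 11 vs 3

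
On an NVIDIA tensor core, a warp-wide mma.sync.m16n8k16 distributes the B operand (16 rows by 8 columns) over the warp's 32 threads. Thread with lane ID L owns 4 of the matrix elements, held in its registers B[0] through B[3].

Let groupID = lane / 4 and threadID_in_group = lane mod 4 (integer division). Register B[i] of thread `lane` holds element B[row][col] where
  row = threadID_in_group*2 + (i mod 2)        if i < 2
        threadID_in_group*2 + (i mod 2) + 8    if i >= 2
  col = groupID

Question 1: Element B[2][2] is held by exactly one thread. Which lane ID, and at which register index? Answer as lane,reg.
c=2->g=2  r=2->rb=0,t=1,b0=0
L=2*4+1=9  i=0*2+0=0

9,0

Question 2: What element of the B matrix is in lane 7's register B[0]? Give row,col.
lane 7: g=1 (7/4), t=3 (7%4)
i=0: r=3*2+0+0=6, c=g=1

6,1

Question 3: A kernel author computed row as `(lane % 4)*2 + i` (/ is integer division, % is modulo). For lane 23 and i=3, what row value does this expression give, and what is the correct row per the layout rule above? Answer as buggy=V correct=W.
`(lane % 4)*2 + i`[23,3]⇒9
23: gr=5,th=3
[3] (3*2+1+8,5) = (15,5)
row: 9 vs 15

buggy=9 correct=15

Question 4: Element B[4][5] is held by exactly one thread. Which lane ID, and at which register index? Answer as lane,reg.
22,0

c:5=>grp=5  r:4=>rB=0,tig=2,lo=0
L=5*4+2=22  i=0*2+0=0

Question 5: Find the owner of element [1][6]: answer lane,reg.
c:6=>grp=6  r:1=>rB=0,tig=0,lo=1
L=6*4+0=24  i=0*2+1=1

24,1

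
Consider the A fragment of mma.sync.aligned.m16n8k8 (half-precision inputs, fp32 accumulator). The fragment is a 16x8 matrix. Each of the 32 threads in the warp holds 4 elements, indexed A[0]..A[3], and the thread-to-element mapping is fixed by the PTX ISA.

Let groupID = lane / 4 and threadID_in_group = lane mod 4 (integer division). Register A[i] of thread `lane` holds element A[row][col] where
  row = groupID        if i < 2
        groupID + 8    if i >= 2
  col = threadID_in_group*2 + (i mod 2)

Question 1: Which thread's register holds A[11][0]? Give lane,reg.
12,2

r=11⇒gr=3,Rb=1  c=0⇒th=0,odd=0
L=3*4+0=12  i=1*2+0=2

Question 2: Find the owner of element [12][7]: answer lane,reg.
r=12->g=4,rb=1  c=7->t=3,b0=1
L=4*4+3=19  i=1*2+1=3

19,3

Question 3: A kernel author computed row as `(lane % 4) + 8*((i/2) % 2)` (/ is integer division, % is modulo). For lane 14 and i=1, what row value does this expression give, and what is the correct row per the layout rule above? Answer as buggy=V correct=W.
`(lane % 4) + 8*((i/2) % 2)`[14,1]⇒2
lane 14: gr=3 (14/4), th=2 (14%4)
i=1: r=3+0=3, c=2*2+1=5
row: 2 vs 3

buggy=2 correct=3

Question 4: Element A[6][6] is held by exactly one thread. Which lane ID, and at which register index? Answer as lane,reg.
r:6=>grp=6,rB=0  c:6=>tig=3,lo=0
L=6*4+3=27  i=0*2+0=0

27,0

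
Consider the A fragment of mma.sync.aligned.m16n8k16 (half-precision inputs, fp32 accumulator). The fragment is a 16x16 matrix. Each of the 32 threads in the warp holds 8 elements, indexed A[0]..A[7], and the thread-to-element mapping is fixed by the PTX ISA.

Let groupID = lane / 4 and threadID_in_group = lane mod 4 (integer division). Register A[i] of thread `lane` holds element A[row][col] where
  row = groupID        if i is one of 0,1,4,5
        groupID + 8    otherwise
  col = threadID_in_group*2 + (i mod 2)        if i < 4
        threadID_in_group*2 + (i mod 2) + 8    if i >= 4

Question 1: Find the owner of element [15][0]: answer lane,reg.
28,2

r=15⇒gr=7,Rb=1  c=0⇒Cb=0,th=0,odd=0
L=7*4+0=28  i=0*4+1*2+0=2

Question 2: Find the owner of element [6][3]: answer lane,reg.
25,1

r=6→G=6,rhi=0  c=3→chi=0,T=1,p=1
L=6*4+1=25  i=0*4+0*2+1=1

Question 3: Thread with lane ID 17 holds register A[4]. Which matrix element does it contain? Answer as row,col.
4,10

L=17⇒gr=17>>2=4, th=17&3=1
[4]⇒row 4+0=4  col 1·2+0+8=10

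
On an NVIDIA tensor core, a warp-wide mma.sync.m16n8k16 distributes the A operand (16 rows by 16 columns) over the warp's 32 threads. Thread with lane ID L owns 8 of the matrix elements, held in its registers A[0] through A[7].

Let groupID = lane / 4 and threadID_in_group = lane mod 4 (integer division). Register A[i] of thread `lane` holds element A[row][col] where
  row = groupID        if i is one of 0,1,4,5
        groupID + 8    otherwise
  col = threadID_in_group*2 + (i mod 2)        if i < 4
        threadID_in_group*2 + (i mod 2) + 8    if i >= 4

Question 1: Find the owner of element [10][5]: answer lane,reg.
10,3

r=10→G=2,rhi=1  c=5→chi=0,T=2,p=1
L=2*4+2=10  i=0*4+1*2+1=3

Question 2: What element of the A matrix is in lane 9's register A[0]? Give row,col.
L=9->g=9>>2=2, t=9&3=1
[0]->row 2+0=2  col 1·2+0+0=2

2,2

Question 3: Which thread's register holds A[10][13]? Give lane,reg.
10,7

r=10→G=2,rhi=1  c=13→chi=1,T=2,p=1
L=2*4+2=10  i=1*4+1*2+1=7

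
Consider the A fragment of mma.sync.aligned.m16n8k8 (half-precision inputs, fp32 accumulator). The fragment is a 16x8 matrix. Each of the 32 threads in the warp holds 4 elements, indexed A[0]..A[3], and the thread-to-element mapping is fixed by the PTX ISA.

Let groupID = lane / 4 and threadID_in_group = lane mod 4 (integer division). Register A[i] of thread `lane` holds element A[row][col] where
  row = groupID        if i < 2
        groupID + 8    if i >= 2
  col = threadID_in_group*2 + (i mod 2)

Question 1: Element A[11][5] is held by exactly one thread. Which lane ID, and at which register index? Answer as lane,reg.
14,3

r=11->g=3,rb=1  c=5->t=2,b0=1
L=3*4+2=14  i=1*2+1=3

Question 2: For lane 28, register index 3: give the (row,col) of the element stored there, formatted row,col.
15,1

28: gid=7,tid=0
[3] (7+8,0*2+1) = (15,1)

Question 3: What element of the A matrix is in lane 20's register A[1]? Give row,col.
lane 20->20/4=5, 20 mod 4=0
i=1  r:5+0->5  c:2·0+1->1

5,1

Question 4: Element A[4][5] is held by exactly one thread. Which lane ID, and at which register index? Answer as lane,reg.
r=4->g=4,rb=0  c=5->t=2,b0=1
L=4*4+2=18  i=0*2+1=1

18,1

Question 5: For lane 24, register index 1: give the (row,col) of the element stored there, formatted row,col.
lane 24: G=6 (24/4), T=0 (24%4)
i=1: r=6+0=6, c=0*2+1=1

6,1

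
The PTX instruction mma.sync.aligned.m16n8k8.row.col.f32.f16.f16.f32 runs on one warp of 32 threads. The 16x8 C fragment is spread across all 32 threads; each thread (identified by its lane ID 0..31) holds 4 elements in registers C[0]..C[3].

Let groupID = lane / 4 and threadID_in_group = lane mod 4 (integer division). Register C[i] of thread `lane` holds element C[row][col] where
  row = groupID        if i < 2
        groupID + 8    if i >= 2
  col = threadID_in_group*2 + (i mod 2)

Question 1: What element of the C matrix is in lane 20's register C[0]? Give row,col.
lane 20: G=5 (20/4), T=0 (20%4)
i=0: r=5+0=5, c=0*2+0=0

5,0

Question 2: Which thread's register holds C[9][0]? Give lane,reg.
r: 9->gid=1,r8=1  c: 0->tid=0,i&1=0
L=1*4+0=4  i=1*2+0=2

4,2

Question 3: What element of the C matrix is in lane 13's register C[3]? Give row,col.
11,3

lane 13: grp=3 (13/4), tig=1 (13%4)
i=3: r=3+8=11, c=1*2+1=3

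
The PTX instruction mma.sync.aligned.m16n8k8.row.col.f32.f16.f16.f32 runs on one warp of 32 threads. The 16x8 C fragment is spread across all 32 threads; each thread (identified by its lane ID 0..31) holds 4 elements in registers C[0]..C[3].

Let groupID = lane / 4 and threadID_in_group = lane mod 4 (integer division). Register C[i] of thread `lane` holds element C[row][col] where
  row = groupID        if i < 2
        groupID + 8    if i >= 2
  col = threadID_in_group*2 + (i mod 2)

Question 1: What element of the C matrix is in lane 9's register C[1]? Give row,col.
2,3

9: G=2,T=1
[1] (2+0,1*2+1) = (2,3)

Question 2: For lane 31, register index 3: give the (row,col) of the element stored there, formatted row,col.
15,7

31: gid=7,tid=3
[3] (7+8,3*2+1) = (15,7)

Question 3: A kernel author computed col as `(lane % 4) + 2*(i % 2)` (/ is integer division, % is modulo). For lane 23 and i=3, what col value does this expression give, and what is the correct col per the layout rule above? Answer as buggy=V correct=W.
buggy=5 correct=7

`(lane % 4) + 2*(i % 2)`[23,3]->5
lane 23: g=5 (23/4), t=3 (23%4)
i=3: r=5+8=13, c=3*2+1=7
col: 5 vs 7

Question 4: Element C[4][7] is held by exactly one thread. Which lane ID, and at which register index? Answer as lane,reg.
r:4=>grp=4,rB=0  c:7=>tig=3,lo=1
L=4*4+3=19  i=0*2+1=1

19,1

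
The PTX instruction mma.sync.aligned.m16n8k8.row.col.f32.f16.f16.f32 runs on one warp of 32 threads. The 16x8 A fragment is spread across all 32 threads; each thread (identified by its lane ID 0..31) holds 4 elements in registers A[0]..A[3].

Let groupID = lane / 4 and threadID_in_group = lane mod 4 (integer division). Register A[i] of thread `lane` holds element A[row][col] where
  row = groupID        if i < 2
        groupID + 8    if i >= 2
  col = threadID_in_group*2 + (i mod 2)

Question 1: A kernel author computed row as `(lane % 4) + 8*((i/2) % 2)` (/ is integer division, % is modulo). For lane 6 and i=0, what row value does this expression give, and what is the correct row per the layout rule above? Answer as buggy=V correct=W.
`(lane % 4) + 8*((i/2) % 2)`[6,0]→2
6: G=1,T=2
[0] (1+0,2*2+0) = (1,4)
row: 2 vs 1

buggy=2 correct=1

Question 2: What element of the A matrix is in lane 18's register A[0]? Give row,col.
L=18→G=18>>2=4, T=18&3=2
[0]→row 4+0=4  col 2·2+0=4

4,4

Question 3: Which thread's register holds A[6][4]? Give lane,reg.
26,0

r=6→G=6,rhi=0  c=4→T=2,p=0
L=6*4+2=26  i=0*2+0=0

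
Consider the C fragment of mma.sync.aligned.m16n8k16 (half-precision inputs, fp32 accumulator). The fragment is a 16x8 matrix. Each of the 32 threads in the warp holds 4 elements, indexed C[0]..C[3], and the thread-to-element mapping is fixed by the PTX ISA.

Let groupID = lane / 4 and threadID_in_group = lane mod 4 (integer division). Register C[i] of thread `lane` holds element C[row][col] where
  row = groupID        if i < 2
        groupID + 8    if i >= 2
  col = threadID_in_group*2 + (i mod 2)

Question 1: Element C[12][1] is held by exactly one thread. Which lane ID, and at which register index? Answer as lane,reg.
16,3

r=12⇒gr=4,Rb=1  c=1⇒th=0,odd=1
L=4*4+0=16  i=1*2+1=3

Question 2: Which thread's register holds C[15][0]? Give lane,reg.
r:15=>grp=7,rB=1  c:0=>tig=0,lo=0
L=7*4+0=28  i=1*2+0=2

28,2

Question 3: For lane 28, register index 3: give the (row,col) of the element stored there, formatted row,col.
28: g=7,t=0
[3] (7+8,0*2+1) = (15,1)

15,1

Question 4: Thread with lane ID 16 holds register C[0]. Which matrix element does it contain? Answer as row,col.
4,0

lane 16=>16/4=4, 16 mod 4=0
i=0  r:4+0=>4  c:2·0+0=>0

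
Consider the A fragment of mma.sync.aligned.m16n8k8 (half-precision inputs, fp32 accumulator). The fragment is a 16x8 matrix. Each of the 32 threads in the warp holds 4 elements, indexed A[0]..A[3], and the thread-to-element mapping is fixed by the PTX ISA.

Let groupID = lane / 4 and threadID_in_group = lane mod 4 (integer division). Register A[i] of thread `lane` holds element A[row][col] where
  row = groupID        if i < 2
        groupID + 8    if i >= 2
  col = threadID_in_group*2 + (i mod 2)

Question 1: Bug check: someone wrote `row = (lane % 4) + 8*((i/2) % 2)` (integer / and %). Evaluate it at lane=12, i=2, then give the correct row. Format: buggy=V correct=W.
`(lane % 4) + 8*((i/2) % 2)`[12,2]→8
lane 12→12/4=3, 12 mod 4=0
i=2  r:3+8→11  c:2·0+0→0
row: 8 vs 11

buggy=8 correct=11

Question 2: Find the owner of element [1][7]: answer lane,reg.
7,1

r=1⇒gr=1,Rb=0  c=7⇒th=3,odd=1
L=1*4+3=7  i=0*2+1=1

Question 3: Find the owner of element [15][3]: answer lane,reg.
29,3

r:15=>grp=7,rB=1  c:3=>tig=1,lo=1
L=7*4+1=29  i=1*2+1=3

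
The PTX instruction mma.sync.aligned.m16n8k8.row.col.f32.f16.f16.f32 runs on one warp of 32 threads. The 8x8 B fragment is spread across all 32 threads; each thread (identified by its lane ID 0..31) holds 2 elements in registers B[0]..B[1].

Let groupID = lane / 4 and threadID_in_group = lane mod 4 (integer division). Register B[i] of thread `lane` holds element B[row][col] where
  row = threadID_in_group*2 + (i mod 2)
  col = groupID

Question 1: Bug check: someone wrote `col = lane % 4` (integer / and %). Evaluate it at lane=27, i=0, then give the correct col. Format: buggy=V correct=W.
buggy=3 correct=6

`lane % 4`[27,0]⇒3
lane 27: gr=6 (27/4), th=3 (27%4)
i=0: r=3*2+0=6, c=gr=6
col: 3 vs 6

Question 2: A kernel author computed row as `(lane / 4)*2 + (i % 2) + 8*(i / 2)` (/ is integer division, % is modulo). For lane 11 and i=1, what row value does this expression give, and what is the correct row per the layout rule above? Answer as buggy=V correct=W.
buggy=5 correct=7

`(lane / 4)*2 + (i % 2) + 8*(i / 2)`[11,1]⇒5
11: gr=2,th=3
[1] (3*2+1,2) = (7,2)
row: 5 vs 7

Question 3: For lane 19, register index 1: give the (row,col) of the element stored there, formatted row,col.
7,4

lane 19⇒19/4=4, 19 mod 4=3
i=1  r:2·3+1⇒7  c:4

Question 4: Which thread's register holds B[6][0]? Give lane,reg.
c:0=>grp=0  r:6=>tig=3,lo=0
L=0*4+3=3  i=0=0

3,0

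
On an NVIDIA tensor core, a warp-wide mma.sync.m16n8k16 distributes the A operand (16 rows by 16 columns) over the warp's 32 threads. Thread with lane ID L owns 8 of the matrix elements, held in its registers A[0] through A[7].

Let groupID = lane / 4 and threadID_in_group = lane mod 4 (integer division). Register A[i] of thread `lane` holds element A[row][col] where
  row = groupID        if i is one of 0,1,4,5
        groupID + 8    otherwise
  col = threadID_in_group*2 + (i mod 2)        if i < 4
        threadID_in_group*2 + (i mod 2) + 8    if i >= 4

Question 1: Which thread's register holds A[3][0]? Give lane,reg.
r=3⇒gr=3,Rb=0  c=0⇒Cb=0,th=0,odd=0
L=3*4+0=12  i=0*4+0*2+0=0

12,0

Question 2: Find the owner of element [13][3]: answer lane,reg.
21,3

r=13⇒gr=5,Rb=1  c=3⇒Cb=0,th=1,odd=1
L=5*4+1=21  i=0*4+1*2+1=3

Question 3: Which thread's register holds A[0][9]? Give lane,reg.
0,5

r=0→G=0,rhi=0  c=9→chi=1,T=0,p=1
L=0*4+0=0  i=1*4+0*2+1=5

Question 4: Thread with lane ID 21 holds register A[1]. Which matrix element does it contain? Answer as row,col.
L=21⇒gr=21>>2=5, th=21&3=1
[1]⇒row 5+0=5  col 1·2+1+0=3

5,3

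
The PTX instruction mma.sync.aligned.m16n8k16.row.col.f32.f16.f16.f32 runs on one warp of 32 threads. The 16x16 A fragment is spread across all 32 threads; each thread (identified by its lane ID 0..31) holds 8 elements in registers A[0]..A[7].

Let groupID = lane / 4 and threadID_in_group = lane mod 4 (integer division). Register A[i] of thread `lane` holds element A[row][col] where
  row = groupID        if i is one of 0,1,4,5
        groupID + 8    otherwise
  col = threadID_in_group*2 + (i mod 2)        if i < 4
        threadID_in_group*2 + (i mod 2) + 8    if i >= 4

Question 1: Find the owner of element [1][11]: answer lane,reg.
5,5

r=1→G=1,rhi=0  c=11→chi=1,T=1,p=1
L=1*4+1=5  i=1*4+0*2+1=5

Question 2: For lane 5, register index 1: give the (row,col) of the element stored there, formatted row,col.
1,3

lane 5: G=1 (5/4), T=1 (5%4)
i=1: r=1+0=1, c=1*2+1+0=3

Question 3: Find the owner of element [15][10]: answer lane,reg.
29,6

r=15⇒gr=7,Rb=1  c=10⇒Cb=1,th=1,odd=0
L=7*4+1=29  i=1*4+1*2+0=6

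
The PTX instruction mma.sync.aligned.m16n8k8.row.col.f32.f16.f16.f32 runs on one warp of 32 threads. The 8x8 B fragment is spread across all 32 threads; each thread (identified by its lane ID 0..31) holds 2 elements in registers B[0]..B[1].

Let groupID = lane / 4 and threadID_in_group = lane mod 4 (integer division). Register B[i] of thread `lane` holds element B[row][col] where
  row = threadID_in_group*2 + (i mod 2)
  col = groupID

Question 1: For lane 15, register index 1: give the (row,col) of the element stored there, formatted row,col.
15: gr=3,th=3
[1] (3*2+1,3) = (7,3)

7,3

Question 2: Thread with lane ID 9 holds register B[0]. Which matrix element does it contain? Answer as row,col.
L=9=>grp=9>>2=2, tig=9&3=1
[0]=>row 1·2+0=2  col grp=2

2,2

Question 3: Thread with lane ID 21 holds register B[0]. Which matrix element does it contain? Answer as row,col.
2,5

21: grp=5,tig=1
[0] (1*2+0,5) = (2,5)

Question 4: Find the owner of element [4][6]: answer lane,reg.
c: 6->gid=6  r: 4->tid=2,i&1=0
L=6*4+2=26  i=0=0

26,0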